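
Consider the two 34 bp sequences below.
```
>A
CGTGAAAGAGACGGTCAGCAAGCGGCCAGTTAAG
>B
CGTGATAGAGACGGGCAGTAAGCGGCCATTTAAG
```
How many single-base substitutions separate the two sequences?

4

Mismatches (1-based): site 6: A→T; site 15: T→G; site 19: C→T; site 29: G→T.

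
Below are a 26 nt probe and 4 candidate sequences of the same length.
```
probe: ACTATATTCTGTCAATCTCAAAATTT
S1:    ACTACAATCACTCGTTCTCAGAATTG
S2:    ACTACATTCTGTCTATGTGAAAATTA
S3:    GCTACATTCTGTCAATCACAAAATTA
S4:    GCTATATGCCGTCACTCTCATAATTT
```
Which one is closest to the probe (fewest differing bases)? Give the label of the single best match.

Hamming distances to probe — S1: 8; S2: 5; S3: 4; S4: 5.
Smallest is S3 with 4 mismatches.

S3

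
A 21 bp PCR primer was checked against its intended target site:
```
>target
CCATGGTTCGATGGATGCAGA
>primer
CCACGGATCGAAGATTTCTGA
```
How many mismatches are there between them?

7

Comparing position by position, 7 bases differ: 4 (T/C), 7 (T/A), 12 (T/A), 14 (G/A), 15 (A/T), 17 (G/T), 19 (A/T).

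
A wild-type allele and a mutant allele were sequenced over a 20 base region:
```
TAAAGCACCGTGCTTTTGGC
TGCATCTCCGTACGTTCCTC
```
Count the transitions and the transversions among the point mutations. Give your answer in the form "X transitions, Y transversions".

Transitions (purine↔purine or pyrimidine↔pyrimidine): 2 A→G, 12 G→A, 17 T→C.
Transversions (purine↔pyrimidine): 3 A→C, 5 G→T, 7 A→T, 14 T→G, 18 G→C, 19 G→T.

3 transitions, 6 transversions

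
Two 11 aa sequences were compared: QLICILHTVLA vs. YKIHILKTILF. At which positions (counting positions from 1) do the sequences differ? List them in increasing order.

1, 2, 4, 7, 9, 11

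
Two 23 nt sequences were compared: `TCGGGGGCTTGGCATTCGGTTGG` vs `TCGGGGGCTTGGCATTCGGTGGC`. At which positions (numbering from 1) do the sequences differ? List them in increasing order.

Scanning 1-based: 21: T/G; 23: G/C.

21, 23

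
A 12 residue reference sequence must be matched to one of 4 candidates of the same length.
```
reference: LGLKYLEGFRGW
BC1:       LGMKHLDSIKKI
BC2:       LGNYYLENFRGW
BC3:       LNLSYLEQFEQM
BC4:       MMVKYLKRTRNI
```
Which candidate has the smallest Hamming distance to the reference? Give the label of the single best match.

Hamming distances to reference — BC1: 8; BC2: 3; BC3: 6; BC4: 8.
Smallest is BC2 with 3 mismatches.

BC2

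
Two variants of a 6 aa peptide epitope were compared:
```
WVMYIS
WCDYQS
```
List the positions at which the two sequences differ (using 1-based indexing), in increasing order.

Differences at position 2 (V→C), position 3 (M→D), position 5 (I→Q).

2, 3, 5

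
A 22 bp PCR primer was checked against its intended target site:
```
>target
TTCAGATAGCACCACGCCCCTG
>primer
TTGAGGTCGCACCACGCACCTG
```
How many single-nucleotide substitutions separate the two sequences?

Mismatches (1-based): position 3: C→G; position 6: A→G; position 8: A→C; position 18: C→A.

4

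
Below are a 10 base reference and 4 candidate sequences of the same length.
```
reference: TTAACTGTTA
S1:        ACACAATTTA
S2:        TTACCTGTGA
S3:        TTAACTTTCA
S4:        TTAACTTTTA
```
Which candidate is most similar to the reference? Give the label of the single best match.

S4

Hamming distances to reference — S1: 6; S2: 2; S3: 2; S4: 1.
Smallest is S4 with 1 mismatch.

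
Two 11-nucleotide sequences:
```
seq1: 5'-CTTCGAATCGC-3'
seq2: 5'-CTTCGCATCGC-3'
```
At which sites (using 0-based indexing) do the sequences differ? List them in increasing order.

5

Differences at site 5 (A→C).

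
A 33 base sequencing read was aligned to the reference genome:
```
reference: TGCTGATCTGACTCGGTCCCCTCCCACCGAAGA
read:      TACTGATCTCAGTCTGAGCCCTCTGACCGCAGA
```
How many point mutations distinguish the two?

9

The sequences differ at sites 2, 10, 12, 15, 17, 18, 24, 25, 30 (1-based) — 9 in total.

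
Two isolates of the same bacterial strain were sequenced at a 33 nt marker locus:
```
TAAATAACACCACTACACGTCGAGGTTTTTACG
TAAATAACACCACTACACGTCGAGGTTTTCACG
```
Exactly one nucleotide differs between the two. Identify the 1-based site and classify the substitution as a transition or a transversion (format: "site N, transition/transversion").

The sequences differ only at site 30: T→C (pyrimidine→pyrimidine), a transition.

site 30, transition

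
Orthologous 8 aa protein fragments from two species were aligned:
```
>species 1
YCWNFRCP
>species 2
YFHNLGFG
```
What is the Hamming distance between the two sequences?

6

Mismatches (1-based): position 2: C→F; position 3: W→H; position 5: F→L; position 6: R→G; position 7: C→F; position 8: P→G.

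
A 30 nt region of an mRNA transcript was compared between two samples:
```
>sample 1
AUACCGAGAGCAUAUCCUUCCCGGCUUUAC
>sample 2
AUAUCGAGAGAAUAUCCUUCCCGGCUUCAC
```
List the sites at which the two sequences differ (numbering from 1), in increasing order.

4, 11, 28

Differences at site 4 (C→U), site 11 (C→A), site 28 (U→C).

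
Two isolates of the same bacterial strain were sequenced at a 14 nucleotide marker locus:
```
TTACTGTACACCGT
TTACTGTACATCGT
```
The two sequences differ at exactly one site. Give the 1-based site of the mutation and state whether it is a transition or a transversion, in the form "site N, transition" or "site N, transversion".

site 11, transition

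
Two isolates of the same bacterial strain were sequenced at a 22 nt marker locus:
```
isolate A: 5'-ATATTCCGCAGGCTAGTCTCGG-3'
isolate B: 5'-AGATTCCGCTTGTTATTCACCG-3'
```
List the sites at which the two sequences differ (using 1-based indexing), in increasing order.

Differences at site 2 (T→G), site 10 (A→T), site 11 (G→T), site 13 (C→T), site 16 (G→T), site 19 (T→A), site 21 (G→C).

2, 10, 11, 13, 16, 19, 21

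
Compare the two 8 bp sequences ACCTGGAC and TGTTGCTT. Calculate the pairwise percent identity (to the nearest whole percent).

25%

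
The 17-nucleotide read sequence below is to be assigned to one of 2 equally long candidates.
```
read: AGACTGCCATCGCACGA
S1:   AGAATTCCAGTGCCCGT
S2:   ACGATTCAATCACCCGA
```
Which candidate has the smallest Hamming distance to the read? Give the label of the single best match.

S1 differs at 6 bases; S2 differs at 7 bases. The closest is S1.

S1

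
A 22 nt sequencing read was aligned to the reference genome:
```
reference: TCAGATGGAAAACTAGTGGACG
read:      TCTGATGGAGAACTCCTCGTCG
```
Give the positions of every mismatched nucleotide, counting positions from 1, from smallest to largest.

3, 10, 15, 16, 18, 20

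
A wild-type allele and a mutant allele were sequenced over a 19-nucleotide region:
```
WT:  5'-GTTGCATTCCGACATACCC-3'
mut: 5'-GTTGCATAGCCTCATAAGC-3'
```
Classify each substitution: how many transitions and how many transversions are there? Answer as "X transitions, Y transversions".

Mismatches (1-based):
position 8: T→A (pyrimidine→purine, transversion)
position 9: C→G (pyrimidine→purine, transversion)
position 11: G→C (purine→pyrimidine, transversion)
position 12: A→T (purine→pyrimidine, transversion)
position 17: C→A (pyrimidine→purine, transversion)
position 18: C→G (pyrimidine→purine, transversion)

0 transitions, 6 transversions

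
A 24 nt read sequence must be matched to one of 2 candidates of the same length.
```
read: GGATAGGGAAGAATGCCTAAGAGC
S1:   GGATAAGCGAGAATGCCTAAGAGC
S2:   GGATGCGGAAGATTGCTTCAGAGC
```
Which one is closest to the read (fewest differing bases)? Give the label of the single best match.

S1

Hamming distances to read — S1: 3; S2: 5.
Smallest is S1 with 3 mismatches.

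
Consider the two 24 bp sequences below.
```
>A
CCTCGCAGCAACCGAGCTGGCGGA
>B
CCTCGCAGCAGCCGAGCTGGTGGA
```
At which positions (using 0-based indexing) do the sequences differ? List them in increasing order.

10, 20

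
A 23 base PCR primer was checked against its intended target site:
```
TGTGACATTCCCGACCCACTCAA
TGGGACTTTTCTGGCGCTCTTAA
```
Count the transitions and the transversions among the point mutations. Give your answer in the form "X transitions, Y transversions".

Mismatches (1-based):
site 3: T→G (pyrimidine→purine, transversion)
site 7: A→T (purine→pyrimidine, transversion)
site 10: C→T (pyrimidine→pyrimidine, transition)
site 12: C→T (pyrimidine→pyrimidine, transition)
site 14: A→G (purine→purine, transition)
site 16: C→G (pyrimidine→purine, transversion)
site 18: A→T (purine→pyrimidine, transversion)
site 21: C→T (pyrimidine→pyrimidine, transition)

4 transitions, 4 transversions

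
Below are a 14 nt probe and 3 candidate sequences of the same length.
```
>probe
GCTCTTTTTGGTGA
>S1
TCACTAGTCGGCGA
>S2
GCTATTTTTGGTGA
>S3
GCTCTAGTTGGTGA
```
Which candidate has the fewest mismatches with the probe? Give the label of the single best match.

S2

Hamming distances to probe — S1: 6; S2: 1; S3: 2.
Smallest is S2 with 1 mismatch.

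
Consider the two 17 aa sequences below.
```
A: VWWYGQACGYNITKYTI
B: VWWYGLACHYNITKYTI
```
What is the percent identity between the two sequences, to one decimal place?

88.2%

Mismatches at positions 6, 9 (1-based): 2 of 17.
Identical positions: 15/17 = 88.24% → 88.2%.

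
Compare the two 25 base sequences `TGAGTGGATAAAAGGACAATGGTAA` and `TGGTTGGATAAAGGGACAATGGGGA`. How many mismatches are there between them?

5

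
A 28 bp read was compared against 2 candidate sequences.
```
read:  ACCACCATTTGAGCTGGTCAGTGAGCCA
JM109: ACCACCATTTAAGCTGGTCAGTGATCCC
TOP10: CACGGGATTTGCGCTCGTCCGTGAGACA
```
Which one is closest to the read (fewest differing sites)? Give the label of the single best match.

JM109

JM109 differs at 3 sites; TOP10 differs at 9 sites. The closest is JM109.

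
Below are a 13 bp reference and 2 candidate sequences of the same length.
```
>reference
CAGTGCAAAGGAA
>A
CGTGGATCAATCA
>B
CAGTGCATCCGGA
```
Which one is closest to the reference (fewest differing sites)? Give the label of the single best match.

Hamming distances to reference — A: 9; B: 4.
Smallest is B with 4 mismatches.

B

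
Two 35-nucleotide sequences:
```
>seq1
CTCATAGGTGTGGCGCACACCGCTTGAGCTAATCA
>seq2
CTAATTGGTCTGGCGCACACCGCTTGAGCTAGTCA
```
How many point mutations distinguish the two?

4

Mismatches (1-based): position 3: C→A; position 6: A→T; position 10: G→C; position 32: A→G.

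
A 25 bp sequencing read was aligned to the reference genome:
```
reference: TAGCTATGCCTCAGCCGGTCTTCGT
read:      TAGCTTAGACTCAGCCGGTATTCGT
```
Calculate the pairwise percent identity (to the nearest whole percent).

Mismatches at positions 6, 7, 9, 20 (1-based): 4 of 25.
Identical positions: 21/25 = 84% → 84%.

84%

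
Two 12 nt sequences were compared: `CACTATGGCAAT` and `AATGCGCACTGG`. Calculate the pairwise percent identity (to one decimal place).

10 positions differ (1, 3, 4, 5, 6, 7, 8, 10, 11, 12), so 2 of 12 match: 2/12 = 16.67%.

16.7%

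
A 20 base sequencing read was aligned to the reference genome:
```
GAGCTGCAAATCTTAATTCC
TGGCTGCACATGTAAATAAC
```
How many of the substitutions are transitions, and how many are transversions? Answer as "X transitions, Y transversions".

Mismatches (1-based):
base 1: G→T (purine→pyrimidine, transversion)
base 2: A→G (purine→purine, transition)
base 9: A→C (purine→pyrimidine, transversion)
base 12: C→G (pyrimidine→purine, transversion)
base 14: T→A (pyrimidine→purine, transversion)
base 18: T→A (pyrimidine→purine, transversion)
base 19: C→A (pyrimidine→purine, transversion)

1 transition, 6 transversions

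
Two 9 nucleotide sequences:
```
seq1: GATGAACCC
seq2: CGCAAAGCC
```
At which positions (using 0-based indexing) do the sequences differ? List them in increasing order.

0, 1, 2, 3, 6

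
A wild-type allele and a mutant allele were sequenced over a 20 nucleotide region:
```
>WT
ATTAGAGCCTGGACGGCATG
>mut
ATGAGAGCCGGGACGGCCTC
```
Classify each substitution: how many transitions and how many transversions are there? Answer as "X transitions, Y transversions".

Transitions (purine↔purine or pyrimidine↔pyrimidine): none.
Transversions (purine↔pyrimidine): 3 T→G, 10 T→G, 18 A→C, 20 G→C.

0 transitions, 4 transversions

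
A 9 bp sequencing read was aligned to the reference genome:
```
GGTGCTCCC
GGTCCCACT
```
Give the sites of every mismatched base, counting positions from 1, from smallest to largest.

4, 6, 7, 9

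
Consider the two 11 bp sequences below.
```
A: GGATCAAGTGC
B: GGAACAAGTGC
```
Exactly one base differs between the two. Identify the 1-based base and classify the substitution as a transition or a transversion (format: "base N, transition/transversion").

base 4, transversion

The sequences differ only at base 4: T→A (pyrimidine→purine), a transversion.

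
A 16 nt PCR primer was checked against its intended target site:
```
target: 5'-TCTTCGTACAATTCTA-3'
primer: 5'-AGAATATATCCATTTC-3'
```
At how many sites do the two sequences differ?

Comparing position by position, 12 sites differ: 1 (T/A), 2 (C/G), 3 (T/A), 4 (T/A), 5 (C/T), 6 (G/A), 9 (C/T), 10 (A/C), 11 (A/C), 12 (T/A), 14 (C/T), 16 (A/C).

12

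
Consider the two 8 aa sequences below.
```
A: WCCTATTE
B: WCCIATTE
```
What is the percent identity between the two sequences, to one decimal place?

87.5%

1 position differs (4), so 7 of 8 match: 7/8 = 87.5%.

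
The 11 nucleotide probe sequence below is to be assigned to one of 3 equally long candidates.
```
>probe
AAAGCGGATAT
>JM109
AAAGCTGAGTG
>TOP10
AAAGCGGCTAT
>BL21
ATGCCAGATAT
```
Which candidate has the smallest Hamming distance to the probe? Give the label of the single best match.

JM109 differs at 4 bases; TOP10 differs at 1 base; BL21 differs at 4 bases. The closest is TOP10.

TOP10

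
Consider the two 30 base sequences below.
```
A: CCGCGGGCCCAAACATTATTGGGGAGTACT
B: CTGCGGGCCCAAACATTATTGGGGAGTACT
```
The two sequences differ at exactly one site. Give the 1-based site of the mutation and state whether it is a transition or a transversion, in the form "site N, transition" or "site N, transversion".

The sequences differ only at site 2: C→T (pyrimidine→pyrimidine), a transition.

site 2, transition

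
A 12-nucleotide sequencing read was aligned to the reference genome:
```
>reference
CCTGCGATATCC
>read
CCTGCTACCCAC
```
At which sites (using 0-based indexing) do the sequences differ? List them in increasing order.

5, 7, 8, 9, 10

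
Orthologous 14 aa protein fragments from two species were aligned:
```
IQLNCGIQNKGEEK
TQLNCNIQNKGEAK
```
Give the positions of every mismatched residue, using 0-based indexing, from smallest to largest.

Differences at position 0 (I→T), position 5 (G→N), position 12 (E→A).

0, 5, 12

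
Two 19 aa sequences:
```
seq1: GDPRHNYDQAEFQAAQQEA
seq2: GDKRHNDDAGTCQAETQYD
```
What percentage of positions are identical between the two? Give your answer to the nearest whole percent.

47%

Mismatches at positions 3, 7, 9, 10, 11, 12, 15, 16, 18, 19 (1-based): 10 of 19.
Identical positions: 9/19 = 47.37% → 47%.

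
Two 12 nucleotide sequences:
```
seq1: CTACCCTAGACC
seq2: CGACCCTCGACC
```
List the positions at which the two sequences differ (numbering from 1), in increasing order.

2, 8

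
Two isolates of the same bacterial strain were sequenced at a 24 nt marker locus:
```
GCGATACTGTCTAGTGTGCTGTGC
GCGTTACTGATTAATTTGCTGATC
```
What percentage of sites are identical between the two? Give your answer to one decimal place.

70.8%

Mismatches at positions 4, 10, 11, 14, 16, 22, 23 (1-based): 7 of 24.
Identical positions: 17/24 = 70.83% → 70.8%.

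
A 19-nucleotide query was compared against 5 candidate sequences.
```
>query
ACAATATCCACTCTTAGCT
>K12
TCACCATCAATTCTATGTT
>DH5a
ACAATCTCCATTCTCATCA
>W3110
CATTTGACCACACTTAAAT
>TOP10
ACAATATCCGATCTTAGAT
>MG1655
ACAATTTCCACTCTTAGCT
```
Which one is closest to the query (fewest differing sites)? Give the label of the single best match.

MG1655

K12 differs at 8 sites; DH5a differs at 5 sites; W3110 differs at 9 sites; TOP10 differs at 3 sites; MG1655 differs at 1 site. The closest is MG1655.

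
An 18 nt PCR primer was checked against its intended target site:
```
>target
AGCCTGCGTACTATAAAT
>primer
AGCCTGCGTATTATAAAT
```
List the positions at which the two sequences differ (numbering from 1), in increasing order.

11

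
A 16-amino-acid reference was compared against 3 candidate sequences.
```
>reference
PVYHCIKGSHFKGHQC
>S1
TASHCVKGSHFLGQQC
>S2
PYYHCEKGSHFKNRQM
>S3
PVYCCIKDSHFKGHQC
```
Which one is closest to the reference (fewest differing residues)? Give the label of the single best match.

Hamming distances to reference — S1: 6; S2: 5; S3: 2.
Smallest is S3 with 2 mismatches.

S3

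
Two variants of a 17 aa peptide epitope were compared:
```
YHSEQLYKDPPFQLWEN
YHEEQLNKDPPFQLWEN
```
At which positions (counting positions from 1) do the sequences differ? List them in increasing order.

3, 7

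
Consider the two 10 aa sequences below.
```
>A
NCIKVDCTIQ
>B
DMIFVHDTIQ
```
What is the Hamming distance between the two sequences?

5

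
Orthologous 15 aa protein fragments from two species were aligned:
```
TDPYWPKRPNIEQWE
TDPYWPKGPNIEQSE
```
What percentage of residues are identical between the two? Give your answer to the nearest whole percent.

87%

2 positions differ (8, 14), so 13 of 15 match: 13/15 = 86.67%.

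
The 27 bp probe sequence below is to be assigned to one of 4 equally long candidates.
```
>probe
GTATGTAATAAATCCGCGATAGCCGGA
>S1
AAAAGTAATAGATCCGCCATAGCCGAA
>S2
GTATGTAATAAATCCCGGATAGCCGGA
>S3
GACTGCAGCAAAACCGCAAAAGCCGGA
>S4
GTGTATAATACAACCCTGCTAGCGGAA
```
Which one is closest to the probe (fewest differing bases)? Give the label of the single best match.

S2

Hamming distances to probe — S1: 6; S2: 2; S3: 8; S4: 9.
Smallest is S2 with 2 mismatches.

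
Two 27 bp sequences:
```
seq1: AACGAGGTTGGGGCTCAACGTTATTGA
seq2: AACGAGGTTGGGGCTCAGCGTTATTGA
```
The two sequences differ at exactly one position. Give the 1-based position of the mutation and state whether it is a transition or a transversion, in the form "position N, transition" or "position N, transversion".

Position 18 changes A→G. A is a purine and G is a purine, so this is a transition.

position 18, transition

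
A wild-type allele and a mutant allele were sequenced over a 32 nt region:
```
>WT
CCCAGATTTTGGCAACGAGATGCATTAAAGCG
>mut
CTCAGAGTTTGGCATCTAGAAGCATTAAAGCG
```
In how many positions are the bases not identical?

The sequences differ at positions 2, 7, 15, 17, 21 (1-based) — 5 in total.

5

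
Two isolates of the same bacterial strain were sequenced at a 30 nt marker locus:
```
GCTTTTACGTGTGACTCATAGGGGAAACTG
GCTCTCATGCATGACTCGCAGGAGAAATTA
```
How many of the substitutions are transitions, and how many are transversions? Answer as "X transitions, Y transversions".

Mismatches (1-based):
site 4: T→C (pyrimidine→pyrimidine, transition)
site 6: T→C (pyrimidine→pyrimidine, transition)
site 8: C→T (pyrimidine→pyrimidine, transition)
site 10: T→C (pyrimidine→pyrimidine, transition)
site 11: G→A (purine→purine, transition)
site 18: A→G (purine→purine, transition)
site 19: T→C (pyrimidine→pyrimidine, transition)
site 23: G→A (purine→purine, transition)
site 28: C→T (pyrimidine→pyrimidine, transition)
site 30: G→A (purine→purine, transition)

10 transitions, 0 transversions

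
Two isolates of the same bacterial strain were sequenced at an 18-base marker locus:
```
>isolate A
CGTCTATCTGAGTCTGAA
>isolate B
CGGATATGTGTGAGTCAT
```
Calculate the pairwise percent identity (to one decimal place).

55.6%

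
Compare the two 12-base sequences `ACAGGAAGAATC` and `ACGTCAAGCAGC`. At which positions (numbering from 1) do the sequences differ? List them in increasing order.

3, 4, 5, 9, 11

Differences at position 3 (A→G), position 4 (G→T), position 5 (G→C), position 9 (A→C), position 11 (T→G).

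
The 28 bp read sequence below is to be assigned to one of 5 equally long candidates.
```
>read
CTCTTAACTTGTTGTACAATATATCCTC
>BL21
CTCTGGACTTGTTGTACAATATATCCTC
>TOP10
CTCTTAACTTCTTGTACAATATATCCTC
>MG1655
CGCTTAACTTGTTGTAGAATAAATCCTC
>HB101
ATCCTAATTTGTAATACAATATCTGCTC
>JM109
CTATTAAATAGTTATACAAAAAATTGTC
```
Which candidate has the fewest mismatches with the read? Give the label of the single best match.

BL21 differs at 2 bases; TOP10 differs at 1 base; MG1655 differs at 3 bases; HB101 differs at 7 bases; JM109 differs at 8 bases. The closest is TOP10.

TOP10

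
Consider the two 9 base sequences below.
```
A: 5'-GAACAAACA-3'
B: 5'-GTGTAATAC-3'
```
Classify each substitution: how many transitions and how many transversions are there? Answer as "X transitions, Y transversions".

2 transitions, 4 transversions

Transitions (purine↔purine or pyrimidine↔pyrimidine): 3 A→G, 4 C→T.
Transversions (purine↔pyrimidine): 2 A→T, 7 A→T, 8 C→A, 9 A→C.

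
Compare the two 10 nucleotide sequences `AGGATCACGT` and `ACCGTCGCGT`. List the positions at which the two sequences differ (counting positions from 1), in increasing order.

2, 3, 4, 7

Differences at position 2 (G→C), position 3 (G→C), position 4 (A→G), position 7 (A→G).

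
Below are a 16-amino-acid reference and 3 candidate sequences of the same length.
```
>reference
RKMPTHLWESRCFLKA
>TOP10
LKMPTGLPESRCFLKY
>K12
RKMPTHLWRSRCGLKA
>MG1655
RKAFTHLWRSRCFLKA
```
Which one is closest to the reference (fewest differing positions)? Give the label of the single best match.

Hamming distances to reference — TOP10: 4; K12: 2; MG1655: 3.
Smallest is K12 with 2 mismatches.

K12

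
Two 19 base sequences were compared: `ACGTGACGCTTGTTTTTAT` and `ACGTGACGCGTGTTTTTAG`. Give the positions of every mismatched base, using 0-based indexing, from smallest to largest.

9, 18

Scanning 0-based: 9: T/G; 18: T/G.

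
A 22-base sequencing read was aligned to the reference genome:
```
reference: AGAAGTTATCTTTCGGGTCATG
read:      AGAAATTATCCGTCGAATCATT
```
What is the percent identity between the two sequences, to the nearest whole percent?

73%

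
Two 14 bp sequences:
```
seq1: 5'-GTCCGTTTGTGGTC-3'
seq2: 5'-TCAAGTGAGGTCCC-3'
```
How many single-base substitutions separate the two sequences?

10

Comparing position by position, 10 positions differ: 1 (G/T), 2 (T/C), 3 (C/A), 4 (C/A), 7 (T/G), 8 (T/A), 10 (T/G), 11 (G/T), 12 (G/C), 13 (T/C).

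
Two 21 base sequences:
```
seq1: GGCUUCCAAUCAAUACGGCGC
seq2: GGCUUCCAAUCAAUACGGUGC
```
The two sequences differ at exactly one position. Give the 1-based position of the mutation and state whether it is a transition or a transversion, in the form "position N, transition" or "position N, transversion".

Position 19 changes C→U. C is a pyrimidine and U is a pyrimidine, so this is a transition.

position 19, transition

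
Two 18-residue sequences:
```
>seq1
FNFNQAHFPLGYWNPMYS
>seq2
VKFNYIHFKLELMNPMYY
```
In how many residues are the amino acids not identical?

The sequences differ at residues 1, 2, 5, 6, 9, 11, 12, 13, 18 (1-based) — 9 in total.

9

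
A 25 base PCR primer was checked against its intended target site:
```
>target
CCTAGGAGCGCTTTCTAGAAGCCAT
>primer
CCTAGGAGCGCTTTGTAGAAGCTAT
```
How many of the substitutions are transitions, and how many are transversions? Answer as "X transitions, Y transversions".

1 transition, 1 transversion

Transitions (purine↔purine or pyrimidine↔pyrimidine): 23 C→T.
Transversions (purine↔pyrimidine): 15 C→G.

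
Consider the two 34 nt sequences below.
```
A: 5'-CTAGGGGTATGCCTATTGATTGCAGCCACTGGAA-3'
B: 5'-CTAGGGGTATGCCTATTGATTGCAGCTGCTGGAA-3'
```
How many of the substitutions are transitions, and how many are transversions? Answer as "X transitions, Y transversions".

Transitions (purine↔purine or pyrimidine↔pyrimidine): 27 C→T, 28 A→G.
Transversions (purine↔pyrimidine): none.

2 transitions, 0 transversions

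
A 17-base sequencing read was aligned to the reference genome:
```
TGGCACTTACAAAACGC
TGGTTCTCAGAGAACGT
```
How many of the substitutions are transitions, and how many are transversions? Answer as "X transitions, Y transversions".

Mismatches (1-based):
position 4: C→T (pyrimidine→pyrimidine, transition)
position 5: A→T (purine→pyrimidine, transversion)
position 8: T→C (pyrimidine→pyrimidine, transition)
position 10: C→G (pyrimidine→purine, transversion)
position 12: A→G (purine→purine, transition)
position 17: C→T (pyrimidine→pyrimidine, transition)

4 transitions, 2 transversions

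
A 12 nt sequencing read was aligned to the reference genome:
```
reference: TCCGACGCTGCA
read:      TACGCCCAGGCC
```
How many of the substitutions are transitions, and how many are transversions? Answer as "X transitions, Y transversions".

0 transitions, 6 transversions

Transitions (purine↔purine or pyrimidine↔pyrimidine): none.
Transversions (purine↔pyrimidine): 2 C→A, 5 A→C, 7 G→C, 8 C→A, 9 T→G, 12 A→C.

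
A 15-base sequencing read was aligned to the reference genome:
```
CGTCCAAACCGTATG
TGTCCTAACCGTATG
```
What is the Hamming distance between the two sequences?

Mismatches (1-based): base 1: C→T; base 6: A→T.

2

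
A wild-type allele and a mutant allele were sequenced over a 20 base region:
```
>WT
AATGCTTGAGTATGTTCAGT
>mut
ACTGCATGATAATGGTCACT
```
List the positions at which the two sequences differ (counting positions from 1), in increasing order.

2, 6, 10, 11, 15, 19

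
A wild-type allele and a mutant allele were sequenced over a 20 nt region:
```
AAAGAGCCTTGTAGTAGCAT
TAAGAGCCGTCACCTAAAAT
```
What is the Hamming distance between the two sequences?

8

The sequences differ at positions 1, 9, 11, 12, 13, 14, 17, 18 (1-based) — 8 in total.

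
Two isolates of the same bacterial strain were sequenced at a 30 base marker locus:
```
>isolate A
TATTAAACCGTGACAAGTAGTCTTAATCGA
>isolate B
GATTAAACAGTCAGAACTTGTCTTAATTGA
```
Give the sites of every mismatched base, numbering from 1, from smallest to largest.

1, 9, 12, 14, 17, 19, 28

Differences at site 1 (T→G), site 9 (C→A), site 12 (G→C), site 14 (C→G), site 17 (G→C), site 19 (A→T), site 28 (C→T).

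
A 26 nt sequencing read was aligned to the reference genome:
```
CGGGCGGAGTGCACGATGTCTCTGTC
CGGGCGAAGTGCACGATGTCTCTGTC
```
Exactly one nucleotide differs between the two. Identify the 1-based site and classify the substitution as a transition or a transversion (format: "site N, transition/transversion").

site 7, transition

Site 7 changes G→A. G is a purine and A is a purine, so this is a transition.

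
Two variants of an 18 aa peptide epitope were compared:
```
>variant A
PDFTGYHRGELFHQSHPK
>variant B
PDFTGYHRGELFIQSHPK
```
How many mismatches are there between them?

1

The sequences differ at positions 13 (1-based) — 1 in total.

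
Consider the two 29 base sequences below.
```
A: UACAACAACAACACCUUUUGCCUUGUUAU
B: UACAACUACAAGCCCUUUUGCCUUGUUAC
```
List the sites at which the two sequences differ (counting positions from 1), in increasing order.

7, 12, 13, 29

Differences at site 7 (A→U), site 12 (C→G), site 13 (A→C), site 29 (U→C).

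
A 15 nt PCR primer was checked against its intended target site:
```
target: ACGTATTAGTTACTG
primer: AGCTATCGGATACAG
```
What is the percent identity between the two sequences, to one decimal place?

6 positions differ (2, 3, 7, 8, 10, 14), so 9 of 15 match: 9/15 = 60%.

60.0%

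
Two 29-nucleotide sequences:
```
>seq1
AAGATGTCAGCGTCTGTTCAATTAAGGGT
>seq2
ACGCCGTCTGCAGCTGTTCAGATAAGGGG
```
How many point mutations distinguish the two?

9

Comparing position by position, 9 sites differ: 2 (A/C), 4 (A/C), 5 (T/C), 9 (A/T), 12 (G/A), 13 (T/G), 21 (A/G), 22 (T/A), 29 (T/G).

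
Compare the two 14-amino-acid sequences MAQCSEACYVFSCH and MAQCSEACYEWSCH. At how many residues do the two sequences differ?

Mismatches (1-based): residue 10: V→E; residue 11: F→W.

2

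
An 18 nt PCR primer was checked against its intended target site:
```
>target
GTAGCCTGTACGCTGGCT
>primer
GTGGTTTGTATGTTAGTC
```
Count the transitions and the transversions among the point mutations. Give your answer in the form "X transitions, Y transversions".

Mismatches (1-based):
base 3: A→G (purine→purine, transition)
base 5: C→T (pyrimidine→pyrimidine, transition)
base 6: C→T (pyrimidine→pyrimidine, transition)
base 11: C→T (pyrimidine→pyrimidine, transition)
base 13: C→T (pyrimidine→pyrimidine, transition)
base 15: G→A (purine→purine, transition)
base 17: C→T (pyrimidine→pyrimidine, transition)
base 18: T→C (pyrimidine→pyrimidine, transition)

8 transitions, 0 transversions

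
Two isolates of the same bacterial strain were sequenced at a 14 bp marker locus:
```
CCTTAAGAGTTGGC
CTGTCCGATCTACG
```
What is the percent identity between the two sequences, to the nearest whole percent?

Mismatches at positions 2, 3, 5, 6, 9, 10, 12, 13, 14 (1-based): 9 of 14.
Identical positions: 5/14 = 35.71% → 36%.

36%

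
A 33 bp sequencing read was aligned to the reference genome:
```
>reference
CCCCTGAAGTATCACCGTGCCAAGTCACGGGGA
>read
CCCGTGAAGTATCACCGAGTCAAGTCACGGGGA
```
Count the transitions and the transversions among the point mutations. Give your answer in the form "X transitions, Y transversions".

Transitions (purine↔purine or pyrimidine↔pyrimidine): 20 C→T.
Transversions (purine↔pyrimidine): 4 C→G, 18 T→A.

1 transition, 2 transversions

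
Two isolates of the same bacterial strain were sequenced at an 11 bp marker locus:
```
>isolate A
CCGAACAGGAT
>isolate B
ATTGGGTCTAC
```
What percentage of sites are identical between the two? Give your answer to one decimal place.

9.1%

Mismatches at positions 1, 2, 3, 4, 5, 6, 7, 8, 9, 11 (1-based): 10 of 11.
Identical positions: 1/11 = 9.091% → 9.1%.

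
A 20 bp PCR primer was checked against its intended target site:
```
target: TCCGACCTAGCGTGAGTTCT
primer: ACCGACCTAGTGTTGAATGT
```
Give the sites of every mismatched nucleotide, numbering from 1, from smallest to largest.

1, 11, 14, 15, 16, 17, 19

Scanning 1-based: 1: T/A; 11: C/T; 14: G/T; 15: A/G; 16: G/A; 17: T/A; 19: C/G.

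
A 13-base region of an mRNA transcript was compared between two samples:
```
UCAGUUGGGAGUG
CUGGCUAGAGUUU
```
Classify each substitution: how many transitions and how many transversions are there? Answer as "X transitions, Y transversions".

7 transitions, 2 transversions

Transitions (purine↔purine or pyrimidine↔pyrimidine): 1 U→C, 2 C→U, 3 A→G, 5 U→C, 7 G→A, 9 G→A, 10 A→G.
Transversions (purine↔pyrimidine): 11 G→U, 13 G→U.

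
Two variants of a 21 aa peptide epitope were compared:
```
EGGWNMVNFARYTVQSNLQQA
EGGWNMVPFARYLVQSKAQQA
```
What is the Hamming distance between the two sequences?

The sequences differ at positions 8, 13, 17, 18 (1-based) — 4 in total.

4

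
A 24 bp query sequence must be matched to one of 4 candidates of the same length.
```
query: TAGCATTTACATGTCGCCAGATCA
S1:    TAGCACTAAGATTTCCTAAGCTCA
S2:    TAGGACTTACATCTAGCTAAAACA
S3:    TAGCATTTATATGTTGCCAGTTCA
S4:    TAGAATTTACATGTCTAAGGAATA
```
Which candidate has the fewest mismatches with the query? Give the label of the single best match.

Hamming distances to query — S1: 8; S2: 7; S3: 3; S4: 7.
Smallest is S3 with 3 mismatches.

S3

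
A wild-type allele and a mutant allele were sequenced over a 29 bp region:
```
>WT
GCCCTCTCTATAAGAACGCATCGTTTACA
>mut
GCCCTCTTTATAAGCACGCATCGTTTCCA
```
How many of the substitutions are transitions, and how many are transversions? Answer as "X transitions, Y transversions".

1 transition, 2 transversions

Mismatches (1-based):
position 8: C→T (pyrimidine→pyrimidine, transition)
position 15: A→C (purine→pyrimidine, transversion)
position 27: A→C (purine→pyrimidine, transversion)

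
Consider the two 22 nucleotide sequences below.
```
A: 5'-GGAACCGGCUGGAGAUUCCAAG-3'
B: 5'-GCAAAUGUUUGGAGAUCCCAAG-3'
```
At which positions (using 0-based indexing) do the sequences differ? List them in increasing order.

Scanning 0-based: 1: G/C; 4: C/A; 5: C/U; 7: G/U; 8: C/U; 16: U/C.

1, 4, 5, 7, 8, 16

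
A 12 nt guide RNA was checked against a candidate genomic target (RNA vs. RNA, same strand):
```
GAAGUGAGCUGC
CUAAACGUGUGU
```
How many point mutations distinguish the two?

Comparing position by position, 9 sites differ: 1 (G/C), 2 (A/U), 4 (G/A), 5 (U/A), 6 (G/C), 7 (A/G), 8 (G/U), 9 (C/G), 12 (C/U).

9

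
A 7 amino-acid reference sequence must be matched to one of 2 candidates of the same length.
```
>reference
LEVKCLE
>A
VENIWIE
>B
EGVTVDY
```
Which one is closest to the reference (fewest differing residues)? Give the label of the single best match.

A differs at 5 residues; B differs at 6 residues. The closest is A.

A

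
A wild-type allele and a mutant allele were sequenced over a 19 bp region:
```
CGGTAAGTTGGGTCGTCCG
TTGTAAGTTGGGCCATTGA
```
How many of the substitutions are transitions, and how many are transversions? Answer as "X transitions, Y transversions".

5 transitions, 2 transversions

Mismatches (1-based):
position 1: C→T (pyrimidine→pyrimidine, transition)
position 2: G→T (purine→pyrimidine, transversion)
position 13: T→C (pyrimidine→pyrimidine, transition)
position 15: G→A (purine→purine, transition)
position 17: C→T (pyrimidine→pyrimidine, transition)
position 18: C→G (pyrimidine→purine, transversion)
position 19: G→A (purine→purine, transition)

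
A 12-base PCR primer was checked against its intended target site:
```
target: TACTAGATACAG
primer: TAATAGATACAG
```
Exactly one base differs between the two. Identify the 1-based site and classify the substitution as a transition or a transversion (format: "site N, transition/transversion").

site 3, transversion

The sequences differ only at site 3: C→A (pyrimidine→purine), a transversion.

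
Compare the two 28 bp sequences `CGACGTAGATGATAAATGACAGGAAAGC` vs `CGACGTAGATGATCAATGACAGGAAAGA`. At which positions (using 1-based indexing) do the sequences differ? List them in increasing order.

Differences at position 14 (A→C), position 28 (C→A).

14, 28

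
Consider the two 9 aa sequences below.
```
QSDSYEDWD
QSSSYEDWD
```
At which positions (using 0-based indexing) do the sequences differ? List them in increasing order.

2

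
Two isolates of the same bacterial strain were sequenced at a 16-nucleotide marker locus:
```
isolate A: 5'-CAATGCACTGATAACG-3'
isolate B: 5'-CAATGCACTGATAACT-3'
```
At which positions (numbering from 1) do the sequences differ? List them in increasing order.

Scanning 1-based: 16: G/T.

16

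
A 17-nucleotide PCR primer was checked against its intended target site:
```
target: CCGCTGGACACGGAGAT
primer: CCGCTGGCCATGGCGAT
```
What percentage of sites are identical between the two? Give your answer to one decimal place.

82.4%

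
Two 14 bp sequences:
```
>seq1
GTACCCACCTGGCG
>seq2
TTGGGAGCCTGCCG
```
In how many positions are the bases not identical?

7

The sequences differ at positions 1, 3, 4, 5, 6, 7, 12 (1-based) — 7 in total.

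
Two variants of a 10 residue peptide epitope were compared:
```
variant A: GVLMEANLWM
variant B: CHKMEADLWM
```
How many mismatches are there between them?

4

Mismatches (1-based): position 1: G→C; position 2: V→H; position 3: L→K; position 7: N→D.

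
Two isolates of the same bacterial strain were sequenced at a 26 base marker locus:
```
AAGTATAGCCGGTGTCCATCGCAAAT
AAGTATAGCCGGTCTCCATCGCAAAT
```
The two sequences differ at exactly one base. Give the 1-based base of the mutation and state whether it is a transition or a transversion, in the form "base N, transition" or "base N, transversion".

The sequences differ only at base 14: G→C (purine→pyrimidine), a transversion.

base 14, transversion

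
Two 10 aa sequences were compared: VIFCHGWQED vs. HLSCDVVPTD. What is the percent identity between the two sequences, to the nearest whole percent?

Mismatches at positions 1, 2, 3, 5, 6, 7, 8, 9 (1-based): 8 of 10.
Identical positions: 2/10 = 20% → 20%.

20%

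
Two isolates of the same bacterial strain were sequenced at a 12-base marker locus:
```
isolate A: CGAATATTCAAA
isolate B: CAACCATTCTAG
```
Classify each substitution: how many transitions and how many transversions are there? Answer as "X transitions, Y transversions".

Mismatches (1-based):
site 2: G→A (purine→purine, transition)
site 4: A→C (purine→pyrimidine, transversion)
site 5: T→C (pyrimidine→pyrimidine, transition)
site 10: A→T (purine→pyrimidine, transversion)
site 12: A→G (purine→purine, transition)

3 transitions, 2 transversions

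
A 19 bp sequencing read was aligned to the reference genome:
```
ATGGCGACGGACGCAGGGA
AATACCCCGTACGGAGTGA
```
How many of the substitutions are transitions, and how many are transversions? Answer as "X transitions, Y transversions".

1 transition, 7 transversions

Transitions (purine↔purine or pyrimidine↔pyrimidine): 4 G→A.
Transversions (purine↔pyrimidine): 2 T→A, 3 G→T, 6 G→C, 7 A→C, 10 G→T, 14 C→G, 17 G→T.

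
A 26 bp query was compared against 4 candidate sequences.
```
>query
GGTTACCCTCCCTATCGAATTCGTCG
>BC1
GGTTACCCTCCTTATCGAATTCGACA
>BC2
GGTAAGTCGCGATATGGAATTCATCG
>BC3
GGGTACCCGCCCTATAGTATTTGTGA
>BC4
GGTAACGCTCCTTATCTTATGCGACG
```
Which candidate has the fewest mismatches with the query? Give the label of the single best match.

BC1

BC1 differs at 3 bases; BC2 differs at 8 bases; BC3 differs at 7 bases; BC4 differs at 7 bases. The closest is BC1.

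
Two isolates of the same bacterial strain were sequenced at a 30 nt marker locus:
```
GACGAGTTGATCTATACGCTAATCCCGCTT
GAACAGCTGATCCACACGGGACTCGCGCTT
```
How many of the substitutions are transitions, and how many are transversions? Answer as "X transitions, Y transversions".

Transitions (purine↔purine or pyrimidine↔pyrimidine): 7 T→C, 13 T→C, 15 T→C.
Transversions (purine↔pyrimidine): 3 C→A, 4 G→C, 19 C→G, 20 T→G, 22 A→C, 25 C→G.

3 transitions, 6 transversions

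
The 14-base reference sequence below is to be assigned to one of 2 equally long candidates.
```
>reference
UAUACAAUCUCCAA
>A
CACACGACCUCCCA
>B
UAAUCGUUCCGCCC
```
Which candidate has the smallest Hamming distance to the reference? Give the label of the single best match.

Hamming distances to reference — A: 5; B: 8.
Smallest is A with 5 mismatches.

A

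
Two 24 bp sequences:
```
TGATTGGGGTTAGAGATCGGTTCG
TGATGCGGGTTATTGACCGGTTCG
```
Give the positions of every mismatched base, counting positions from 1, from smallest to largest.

5, 6, 13, 14, 17

Scanning 1-based: 5: T/G; 6: G/C; 13: G/T; 14: A/T; 17: T/C.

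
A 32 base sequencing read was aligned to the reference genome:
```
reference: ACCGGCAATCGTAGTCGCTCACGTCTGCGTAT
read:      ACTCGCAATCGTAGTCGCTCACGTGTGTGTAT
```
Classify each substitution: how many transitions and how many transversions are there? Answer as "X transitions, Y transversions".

Transitions (purine↔purine or pyrimidine↔pyrimidine): 3 C→T, 28 C→T.
Transversions (purine↔pyrimidine): 4 G→C, 25 C→G.

2 transitions, 2 transversions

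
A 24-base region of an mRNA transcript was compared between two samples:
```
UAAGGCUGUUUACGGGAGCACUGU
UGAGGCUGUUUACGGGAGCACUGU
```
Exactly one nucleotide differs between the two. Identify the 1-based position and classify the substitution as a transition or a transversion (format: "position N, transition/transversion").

Position 2 changes A→G. A is a purine and G is a purine, so this is a transition.

position 2, transition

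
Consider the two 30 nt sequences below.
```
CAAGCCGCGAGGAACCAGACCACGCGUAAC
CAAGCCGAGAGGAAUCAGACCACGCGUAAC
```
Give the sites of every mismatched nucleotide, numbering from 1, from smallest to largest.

8, 15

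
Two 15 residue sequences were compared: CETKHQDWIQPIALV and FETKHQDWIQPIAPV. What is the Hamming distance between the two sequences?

Comparing position by position, 2 residues differ: 1 (C/F), 14 (L/P).

2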